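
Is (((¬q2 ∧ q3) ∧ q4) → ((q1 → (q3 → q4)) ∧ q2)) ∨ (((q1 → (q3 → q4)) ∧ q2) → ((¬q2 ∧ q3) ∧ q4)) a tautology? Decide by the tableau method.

Assume the negation and expand:
Initial set: {¬((((¬q2 ∧ q3) ∧ q4) → ((q1 → (q3 → q4)) ∧ q2)) ∨ (((q1 → (q3 → q4)) ∧ q2) → ((¬q2 ∧ q3) ∧ q4)))}.
¬((((¬q2 ∧ q3) ∧ q4) → ((q1 → (q3 → q4)) ∧ q2)) ∨ (((q1 → (q3 → q4)) ∧ q2) → ((¬q2 ∧ q3) ∧ q4))): α-rule — add ¬(((¬q2 ∧ q3) ∧ q4) → ((q1 → (q3 → q4)) ∧ q2)), ¬(((q1 → (q3 → q4)) ∧ q2) → ((¬q2 ∧ q3) ∧ q4)).
¬(((¬q2 ∧ q3) ∧ q4) → ((q1 → (q3 → q4)) ∧ q2)): α-rule — add ((¬q2 ∧ q3) ∧ q4), ¬((q1 → (q3 → q4)) ∧ q2).
¬(((q1 → (q3 → q4)) ∧ q2) → ((¬q2 ∧ q3) ∧ q4)): α-rule — add ((q1 → (q3 → q4)) ∧ q2), ¬((¬q2 ∧ q3) ∧ q4).
((¬q2 ∧ q3) ∧ q4): α-rule — add (¬q2 ∧ q3), q4.
((q1 → (q3 → q4)) ∧ q2): α-rule — add (q1 → (q3 → q4)), q2.
(¬q2 ∧ q3): α-rule — add ¬q2, q3.
× closes — contains both q2 and ¬q2.
All 1 branch closes.
Every branch closed, so the negation is unsatisfiable and the formula is valid.

Valid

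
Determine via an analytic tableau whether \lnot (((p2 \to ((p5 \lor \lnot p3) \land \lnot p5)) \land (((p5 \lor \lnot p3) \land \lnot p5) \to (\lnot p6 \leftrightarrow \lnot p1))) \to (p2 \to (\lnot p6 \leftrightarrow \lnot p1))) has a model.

Initial set: {\lnot (((p2 \to ((p5 \lor \lnot p3) \land \lnot p5)) \land (((p5 \lor \lnot p3) \land \lnot p5) \to (\lnot p6 \leftrightarrow \lnot p1))) \to (p2 \to (\lnot p6 \leftrightarrow \lnot p1)))}.
\lnot (((p2 \to ((p5 \lor \lnot p3) \land \lnot p5)) \land (((p5 \lor \lnot p3) \land \lnot p5) \to (\lnot p6 \leftrightarrow \lnot p1))) \to (p2 \to (\lnot p6 \leftrightarrow \lnot p1))): α-rule — add ((p2 \to ((p5 \lor \lnot p3) \land \lnot p5)) \land (((p5 \lor \lnot p3) \land \lnot p5) \to (\lnot p6 \leftrightarrow \lnot p1))), \lnot (p2 \to (\lnot p6 \leftrightarrow \lnot p1)).
((p2 \to ((p5 \lor \lnot p3) \land \lnot p5)) \land (((p5 \lor \lnot p3) \land \lnot p5) \to (\lnot p6 \leftrightarrow \lnot p1))): α-rule — add (p2 \to ((p5 \lor \lnot p3) \land \lnot p5)), (((p5 \lor \lnot p3) \land \lnot p5) \to (\lnot p6 \leftrightarrow \lnot p1)).
\lnot (p2 \to (\lnot p6 \leftrightarrow \lnot p1)): α-rule — add p2, \lnot (\lnot p6 \leftrightarrow \lnot p1).
(p2 \to ((p5 \lor \lnot p3) \land \lnot p5)): β-rule — branch into \lnot p2  //  ((p5 \lor \lnot p3) \land \lnot p5).
  branch 1 (add \lnot p2):
    × closes — contains both p2 and \lnot p2.
  branch 2 (add ((p5 \lor \lnot p3) \land \lnot p5)):
    ((p5 \lor \lnot p3) \land \lnot p5): α-rule — add (p5 \lor \lnot p3), \lnot p5.
    (((p5 \lor \lnot p3) \land \lnot p5) \to (\lnot p6 \leftrightarrow \lnot p1)): β-rule — branch into \lnot ((p5 \lor \lnot p3) \land \lnot p5)  //  (\lnot p6 \leftrightarrow \lnot p1).
      branch 2.1 (add \lnot ((p5 \lor \lnot p3) \land \lnot p5)):
        \lnot (\lnot p6 \leftrightarrow \lnot p1): β-rule — branch into \lnot p6, \lnot \lnot p1  //  \lnot \lnot p6, \lnot p1.
          branch 2.1.1 (add \lnot p6, \lnot \lnot p1):
            (p5 \lor \lnot p3): β-rule — branch into p5  //  \lnot p3.
              branch 2.1.1.1 (add p5):
                × closes — contains both p5 and \lnot p5.
              branch 2.1.1.2 (add \lnot p3):
                \lnot ((p5 \lor \lnot p3) \land \lnot p5): β-rule — branch into \lnot (p5 \lor \lnot p3)  //  \lnot \lnot p5.
                  branch 2.1.1.2.1 (add \lnot (p5 \lor \lnot p3)):
                    \lnot (p5 \lor \lnot p3): α-rule — add \lnot p5, \lnot \lnot p3.
                    × closes — contains both p3 and \lnot p3.
                  branch 2.1.1.2.2 (add \lnot \lnot p5):
                    × closes — contains both p5 and \lnot p5.
          branch 2.1.2 (add \lnot \lnot p6, \lnot p1):
            (p5 \lor \lnot p3): β-rule — branch into p5  //  \lnot p3.
              branch 2.1.2.1 (add p5):
                × closes — contains both p5 and \lnot p5.
              branch 2.1.2.2 (add \lnot p3):
                \lnot ((p5 \lor \lnot p3) \land \lnot p5): β-rule — branch into \lnot (p5 \lor \lnot p3)  //  \lnot \lnot p5.
                  branch 2.1.2.2.1 (add \lnot (p5 \lor \lnot p3)):
                    \lnot (p5 \lor \lnot p3): α-rule — add \lnot p5, \lnot \lnot p3.
                    × closes — contains both p3 and \lnot p3.
                  branch 2.1.2.2.2 (add \lnot \lnot p5):
                    × closes — contains both p5 and \lnot p5.
      branch 2.2 (add (\lnot p6 \leftrightarrow \lnot p1)):
        \lnot (\lnot p6 \leftrightarrow \lnot p1): β-rule — branch into \lnot p6, \lnot \lnot p1  //  \lnot \lnot p6, \lnot p1.
          branch 2.2.1 (add \lnot p6, \lnot \lnot p1):
            (p5 \lor \lnot p3): β-rule — branch into p5  //  \lnot p3.
              branch 2.2.1.1 (add p5):
                × closes — contains both p5 and \lnot p5.
              branch 2.2.1.2 (add \lnot p3):
                (\lnot p6 \leftrightarrow \lnot p1): β-rule — branch into \lnot p6, \lnot p1  //  \lnot \lnot p6, \lnot \lnot p1.
                  branch 2.2.1.2.1 (add \lnot p6, \lnot p1):
                    × closes — contains both p1 and \lnot p1.
                  branch 2.2.1.2.2 (add \lnot \lnot p6, \lnot \lnot p1):
                    × closes — contains both p6 and \lnot p6.
          branch 2.2.2 (add \lnot \lnot p6, \lnot p1):
            (p5 \lor \lnot p3): β-rule — branch into p5  //  \lnot p3.
              branch 2.2.2.1 (add p5):
                × closes — contains both p5 and \lnot p5.
              branch 2.2.2.2 (add \lnot p3):
                (\lnot p6 \leftrightarrow \lnot p1): β-rule — branch into \lnot p6, \lnot p1  //  \lnot \lnot p6, \lnot \lnot p1.
                  branch 2.2.2.2.1 (add \lnot p6, \lnot p1):
                    × closes — contains both p6 and \lnot p6.
                  branch 2.2.2.2.2 (add \lnot \lnot p6, \lnot \lnot p1):
                    × closes — contains both p1 and \lnot p1.
All 13 branches close.
Every branch closed; the formula is unsatisfiable.

Unsatisfiable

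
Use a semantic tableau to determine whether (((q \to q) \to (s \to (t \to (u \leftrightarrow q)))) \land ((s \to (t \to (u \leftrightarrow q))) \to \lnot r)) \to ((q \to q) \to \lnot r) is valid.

Valid

Assume the negation and expand:
Initial set: {F ((((q \to q) \to (s \to (t \to (u \leftrightarrow q)))) \land ((s \to (t \to (u \leftrightarrow q))) \to \lnot r)) \to ((q \to q) \to \lnot r))}.
F ((((q \to q) \to (s \to (t \to (u \leftrightarrow q)))) \land ((s \to (t \to (u \leftrightarrow q))) \to \lnot r)) \to ((q \to q) \to \lnot r)): α-rule — add T (((q \to q) \to (s \to (t \to (u \leftrightarrow q)))) \land ((s \to (t \to (u \leftrightarrow q))) \to \lnot r)), F ((q \to q) \to \lnot r).
T (((q \to q) \to (s \to (t \to (u \leftrightarrow q)))) \land ((s \to (t \to (u \leftrightarrow q))) \to \lnot r)): α-rule — add T ((q \to q) \to (s \to (t \to (u \leftrightarrow q)))), T ((s \to (t \to (u \leftrightarrow q))) \to \lnot r).
F ((q \to q) \to \lnot r): α-rule — add T (q \to q), F \lnot r.
T ((q \to q) \to (s \to (t \to (u \leftrightarrow q)))): β-rule — branch into F (q \to q)  //  T (s \to (t \to (u \leftrightarrow q))).
  branch 1 (add F (q \to q)):
    F (q \to q): α-rule — add T q, F q.
    × closes — contains both q and \lnot q.
  branch 2 (add T (s \to (t \to (u \leftrightarrow q)))):
    T ((s \to (t \to (u \leftrightarrow q))) \to \lnot r): β-rule — branch into F (s \to (t \to (u \leftrightarrow q)))  //  T \lnot r.
      branch 2.1 (add F (s \to (t \to (u \leftrightarrow q)))):
        F (s \to (t \to (u \leftrightarrow q))): α-rule — add T s, F (t \to (u \leftrightarrow q)).
        F (t \to (u \leftrightarrow q)): α-rule — add T t, F (u \leftrightarrow q).
        T (q \to q): β-rule — branch into F q  //  T q.
          branch 2.1.1 (add F q):
            T (s \to (t \to (u \leftrightarrow q))): β-rule — branch into F s  //  T (t \to (u \leftrightarrow q)).
              branch 2.1.1.1 (add F s):
                × closes — contains both s and \lnot s.
              branch 2.1.1.2 (add T (t \to (u \leftrightarrow q))):
                F (u \leftrightarrow q): β-rule — branch into T u, F q  //  F u, T q.
                  branch 2.1.1.2.1 (add T u, F q):
                    T (t \to (u \leftrightarrow q)): β-rule — branch into F t  //  T (u \leftrightarrow q).
                      branch 2.1.1.2.1.1 (add F t):
                        × closes — contains both t and \lnot t.
                      branch 2.1.1.2.1.2 (add T (u \leftrightarrow q)):
                        T (u \leftrightarrow q): β-rule — branch into T u, T q  //  F u, F q.
                          branch 2.1.1.2.1.2.1 (add T u, T q):
                            × closes — contains both q and \lnot q.
                          branch 2.1.1.2.1.2.2 (add F u, F q):
                            × closes — contains both u and \lnot u.
                  branch 2.1.1.2.2 (add F u, T q):
                    × closes — contains both q and \lnot q.
          branch 2.1.2 (add T q):
            T (s \to (t \to (u \leftrightarrow q))): β-rule — branch into F s  //  T (t \to (u \leftrightarrow q)).
              branch 2.1.2.1 (add F s):
                × closes — contains both s and \lnot s.
              branch 2.1.2.2 (add T (t \to (u \leftrightarrow q))):
                F (u \leftrightarrow q): β-rule — branch into T u, F q  //  F u, T q.
                  branch 2.1.2.2.1 (add T u, F q):
                    × closes — contains both q and \lnot q.
                  branch 2.1.2.2.2 (add F u, T q):
                    T (t \to (u \leftrightarrow q)): β-rule — branch into F t  //  T (u \leftrightarrow q).
                      branch 2.1.2.2.2.1 (add F t):
                        × closes — contains both t and \lnot t.
                      branch 2.1.2.2.2.2 (add T (u \leftrightarrow q)):
                        T (u \leftrightarrow q): β-rule — branch into T u, T q  //  F u, F q.
                          branch 2.1.2.2.2.2.1 (add T u, T q):
                            × closes — contains both u and \lnot u.
                          branch 2.1.2.2.2.2.2 (add F u, F q):
                            × closes — contains both q and \lnot q.
      branch 2.2 (add T \lnot r):
        × closes — contains both r and \lnot r.
All 12 branches close.
Every branch closed, so the negation is unsatisfiable and the formula is valid.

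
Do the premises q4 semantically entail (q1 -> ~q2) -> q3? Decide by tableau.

Initial set: {q4; ~((q1 -> ~q2) -> q3)}.
~((q1 -> ~q2) -> q3): α-rule — add (q1 -> ~q2), ~q3.
(q1 -> ~q2): β-rule — branch into ~q1  //  ~q2.
  branch 1 (add ~q1):
    ○ open, literals {q1=F, q3=F, q4=T}.
  branch 2 (add ~q2):
    ○ open, literals {q2=F, q3=F, q4=T}.
0 branches closed, 2 open.
An open branch gives a countermodel: q1=F, q3=F, q4=T (unmentioned atoms arbitrary); the premises hold there but the conclusion fails.

No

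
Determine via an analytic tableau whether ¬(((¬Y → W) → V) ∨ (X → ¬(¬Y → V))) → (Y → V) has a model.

Initial set: {(¬(((¬Y → W) → V) ∨ (X → ¬(¬Y → V))) → (Y → V))}.
(¬(((¬Y → W) → V) ∨ (X → ¬(¬Y → V))) → (Y → V)): β-rule — branch into ¬¬(((¬Y → W) → V) ∨ (X → ¬(¬Y → V)))  //  (Y → V).
  branch 1 (add ¬¬(((¬Y → W) → V) ∨ (X → ¬(¬Y → V)))):
    ¬¬(((¬Y → W) → V) ∨ (X → ¬(¬Y → V))): β-rule — branch into ((¬Y → W) → V)  //  (X → ¬(¬Y → V)).
      branch 1.1 (add ((¬Y → W) → V)):
        ((¬Y → W) → V): β-rule — branch into ¬(¬Y → W)  //  V.
          branch 1.1.1 (add ¬(¬Y → W)):
            ¬(¬Y → W): α-rule — add ¬Y, ¬W.
            ○ open, literals {W=false, Y=false}.
          branch 1.1.2 (add V):
            ○ open, literals {V=true}.
      branch 1.2 (add (X → ¬(¬Y → V))):
        (X → ¬(¬Y → V)): β-rule — branch into ¬X  //  ¬(¬Y → V).
          branch 1.2.1 (add ¬X):
            ○ open, literals {X=false}.
          branch 1.2.2 (add ¬(¬Y → V)):
            ¬(¬Y → V): α-rule — add ¬Y, ¬V.
            ○ open, literals {V=false, Y=false}.
  branch 2 (add (Y → V)):
    (Y → V): β-rule — branch into ¬Y  //  V.
      branch 2.1 (add ¬Y):
        ○ open, literals {Y=false}.
      branch 2.2 (add V):
        ○ open, literals {V=true}.
0 branches closed, 6 open.
An open branch gives a satisfying assignment: W=false, Y=false.

Satisfiable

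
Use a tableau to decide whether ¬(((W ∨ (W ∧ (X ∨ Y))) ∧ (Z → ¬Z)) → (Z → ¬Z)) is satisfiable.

Initial set: {T ¬(((W ∨ (W ∧ (X ∨ Y))) ∧ (Z → ¬Z)) → (Z → ¬Z))}.
T ¬(((W ∨ (W ∧ (X ∨ Y))) ∧ (Z → ¬Z)) → (Z → ¬Z)): α-rule — add T ((W ∨ (W ∧ (X ∨ Y))) ∧ (Z → ¬Z)), F (Z → ¬Z).
T ((W ∨ (W ∧ (X ∨ Y))) ∧ (Z → ¬Z)): α-rule — add T (W ∨ (W ∧ (X ∨ Y))), T (Z → ¬Z).
F (Z → ¬Z): α-rule — add T Z, F ¬Z.
T (W ∨ (W ∧ (X ∨ Y))): β-rule — branch into T W  //  T (W ∧ (X ∨ Y)).
  branch 1 (add T W):
    T (Z → ¬Z): β-rule — branch into F Z  //  T ¬Z.
      branch 1.1 (add F Z):
        × closes — contains both Z and ¬Z.
      branch 1.2 (add T ¬Z):
        × closes — contains both Z and ¬Z.
  branch 2 (add T (W ∧ (X ∨ Y))):
    T (W ∧ (X ∨ Y)): α-rule — add T W, T (X ∨ Y).
    T (Z → ¬Z): β-rule — branch into F Z  //  T ¬Z.
      branch 2.1 (add F Z):
        × closes — contains both Z and ¬Z.
      branch 2.2 (add T ¬Z):
        × closes — contains both Z and ¬Z.
All 4 branches close.
Every branch closed; the formula is unsatisfiable.

Unsatisfiable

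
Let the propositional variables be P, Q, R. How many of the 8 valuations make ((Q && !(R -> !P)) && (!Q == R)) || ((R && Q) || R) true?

Initial set: {T (((Q && !(R -> !P)) && (!Q == R)) || ((R && Q) || R))}.
T (((Q && !(R -> !P)) && (!Q == R)) || ((R && Q) || R)): β-rule — branch into T ((Q && !(R -> !P)) && (!Q == R))  //  T ((R && Q) || R).
  branch 1 (add T ((Q && !(R -> !P)) && (!Q == R))):
    T ((Q && !(R -> !P)) && (!Q == R)): α-rule — add T (Q && !(R -> !P)), T (!Q == R).
    T (Q && !(R -> !P)): α-rule — add T Q, T !(R -> !P).
    T !(R -> !P): α-rule — add T R, F !P.
    T (!Q == R): β-rule — branch into T !Q, T R  //  F !Q, F R.
      branch 1.1 (add T !Q, T R):
        × closes — contains both Q and !Q.
      branch 1.2 (add F !Q, F R):
        × closes — contains both R and !R.
  branch 2 (add T ((R && Q) || R)):
    T ((R && Q) || R): β-rule — branch into T (R && Q)  //  T R.
      branch 2.1 (add T (R && Q)):
        T (R && Q): α-rule — add T R, T Q.
        ○ open, literals {Q=true, R=true}.
      branch 2.2 (add T R):
        ○ open, literals {R=true}.
2 branches closed, 2 open.
Each open branch fixes some atoms; the unmentioned ones are free. Counting distinct full assignments: branch {Q=true, R=true} (P) contributes 2 new; branch {R=true} (P, Q) contributes 2 new. Total: 4.

4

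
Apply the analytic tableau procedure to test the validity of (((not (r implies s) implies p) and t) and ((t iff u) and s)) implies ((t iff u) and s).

Valid

Assume the negation and expand:
Initial set: {not ((((not (r implies s) implies p) and t) and ((t iff u) and s)) implies ((t iff u) and s))}.
not ((((not (r implies s) implies p) and t) and ((t iff u) and s)) implies ((t iff u) and s)): α-rule — add (((not (r implies s) implies p) and t) and ((t iff u) and s)), not ((t iff u) and s).
(((not (r implies s) implies p) and t) and ((t iff u) and s)): α-rule — add ((not (r implies s) implies p) and t), ((t iff u) and s).
((not (r implies s) implies p) and t): α-rule — add (not (r implies s) implies p), t.
((t iff u) and s): α-rule — add (t iff u), s.
not ((t iff u) and s): β-rule — branch into not (t iff u)  //  not s.
  branch 1 (add not (t iff u)):
    (not (r implies s) implies p): β-rule — branch into not not (r implies s)  //  p.
      branch 1.1 (add not not (r implies s)):
        (t iff u): β-rule — branch into t, u  //  not t, not u.
          branch 1.1.1 (add t, u):
            not (t iff u): β-rule — branch into t, not u  //  not t, u.
              branch 1.1.1.1 (add t, not u):
                × closes — contains both u and not u.
              branch 1.1.1.2 (add not t, u):
                × closes — contains both t and not t.
          branch 1.1.2 (add not t, not u):
            × closes — contains both t and not t.
      branch 1.2 (add p):
        (t iff u): β-rule — branch into t, u  //  not t, not u.
          branch 1.2.1 (add t, u):
            not (t iff u): β-rule — branch into t, not u  //  not t, u.
              branch 1.2.1.1 (add t, not u):
                × closes — contains both u and not u.
              branch 1.2.1.2 (add not t, u):
                × closes — contains both t and not t.
          branch 1.2.2 (add not t, not u):
            × closes — contains both t and not t.
  branch 2 (add not s):
    × closes — contains both s and not s.
All 7 branches close.
Every branch closed, so the negation is unsatisfiable and the formula is valid.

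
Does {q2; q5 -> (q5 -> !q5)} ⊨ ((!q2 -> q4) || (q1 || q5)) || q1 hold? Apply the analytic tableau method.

Initial set: {q2; (q5 -> (q5 -> !q5)); !(((!q2 -> q4) || (q1 || q5)) || q1)}.
!(((!q2 -> q4) || (q1 || q5)) || q1): α-rule — add !((!q2 -> q4) || (q1 || q5)), !q1.
!((!q2 -> q4) || (q1 || q5)): α-rule — add !(!q2 -> q4), !(q1 || q5).
!(!q2 -> q4): α-rule — add !q2, !q4.
× closes — contains both q2 and !q2.
All 1 branch closes.
Every branch closed, so the premises entail the conclusion.

Yes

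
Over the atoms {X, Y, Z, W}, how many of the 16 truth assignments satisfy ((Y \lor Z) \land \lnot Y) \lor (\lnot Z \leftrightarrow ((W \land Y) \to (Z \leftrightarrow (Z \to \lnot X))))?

Initial set: {(((Y \lor Z) \land \lnot Y) \lor (\lnot Z \leftrightarrow ((W \land Y) \to (Z \leftrightarrow (Z \to \lnot X)))))}.
(((Y \lor Z) \land \lnot Y) \lor (\lnot Z \leftrightarrow ((W \land Y) \to (Z \leftrightarrow (Z \to \lnot X))))): β-rule — branch into ((Y \lor Z) \land \lnot Y)  //  (\lnot Z \leftrightarrow ((W \land Y) \to (Z \leftrightarrow (Z \to \lnot X)))).
  branch 1 (add ((Y \lor Z) \land \lnot Y)):
    ((Y \lor Z) \land \lnot Y): α-rule — add (Y \lor Z), \lnot Y.
    (Y \lor Z): β-rule — branch into Y  //  Z.
      branch 1.1 (add Y):
        × closes — contains both Y and \lnot Y.
      branch 1.2 (add Z):
        ○ open, literals {Y=false, Z=true}.
  branch 2 (add (\lnot Z \leftrightarrow ((W \land Y) \to (Z \leftrightarrow (Z \to \lnot X))))):
    (\lnot Z \leftrightarrow ((W \land Y) \to (Z \leftrightarrow (Z \to \lnot X)))): β-rule — branch into \lnot Z, ((W \land Y) \to (Z \leftrightarrow (Z \to \lnot X)))  //  \lnot \lnot Z, \lnot ((W \land Y) \to (Z \leftrightarrow (Z \to \lnot X))).
      branch 2.1 (add \lnot Z, ((W \land Y) \to (Z \leftrightarrow (Z \to \lnot X)))):
        ((W \land Y) \to (Z \leftrightarrow (Z \to \lnot X))): β-rule — branch into \lnot (W \land Y)  //  (Z \leftrightarrow (Z \to \lnot X)).
          branch 2.1.1 (add \lnot (W \land Y)):
            \lnot (W \land Y): β-rule — branch into \lnot W  //  \lnot Y.
              branch 2.1.1.1 (add \lnot W):
                ○ open, literals {W=false, Z=false}.
              branch 2.1.1.2 (add \lnot Y):
                ○ open, literals {Y=false, Z=false}.
          branch 2.1.2 (add (Z \leftrightarrow (Z \to \lnot X))):
            (Z \leftrightarrow (Z \to \lnot X)): β-rule — branch into Z, (Z \to \lnot X)  //  \lnot Z, \lnot (Z \to \lnot X).
              branch 2.1.2.1 (add Z, (Z \to \lnot X)):
                × closes — contains both Z and \lnot Z.
              branch 2.1.2.2 (add \lnot Z, \lnot (Z \to \lnot X)):
                \lnot (Z \to \lnot X): α-rule — add Z, \lnot \lnot X.
                × closes — contains both Z and \lnot Z.
      branch 2.2 (add \lnot \lnot Z, \lnot ((W \land Y) \to (Z \leftrightarrow (Z \to \lnot X)))):
        \lnot ((W \land Y) \to (Z \leftrightarrow (Z \to \lnot X))): α-rule — add (W \land Y), \lnot (Z \leftrightarrow (Z \to \lnot X)).
        (W \land Y): α-rule — add W, Y.
        \lnot (Z \leftrightarrow (Z \to \lnot X)): β-rule — branch into Z, \lnot (Z \to \lnot X)  //  \lnot Z, (Z \to \lnot X).
          branch 2.2.1 (add Z, \lnot (Z \to \lnot X)):
            \lnot (Z \to \lnot X): α-rule — add Z, \lnot \lnot X.
            ○ open, literals {W=true, X=true, Y=true, Z=true}.
          branch 2.2.2 (add \lnot Z, (Z \to \lnot X)):
            × closes — contains both Z and \lnot Z.
4 branches closed, 4 open.
Each open branch fixes some atoms; the unmentioned ones are free. Counting distinct full assignments: branch {Y=false, Z=true} (X, W) contributes 4 new; branch {W=false, Z=false} (X, Y) contributes 4 new; branch {Y=false, Z=false} (X, W) contributes 2 new; branch {W=true, X=true, Y=true, Z=true} (none free) contributes 1 new. Total: 11.

11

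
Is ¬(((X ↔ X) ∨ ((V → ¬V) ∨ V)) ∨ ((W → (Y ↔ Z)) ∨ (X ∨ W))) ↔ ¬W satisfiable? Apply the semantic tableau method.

Satisfiable

Initial set: {(¬(((X ↔ X) ∨ ((V → ¬V) ∨ V)) ∨ ((W → (Y ↔ Z)) ∨ (X ∨ W))) ↔ ¬W)}.
(¬(((X ↔ X) ∨ ((V → ¬V) ∨ V)) ∨ ((W → (Y ↔ Z)) ∨ (X ∨ W))) ↔ ¬W): β-rule — branch into ¬(((X ↔ X) ∨ ((V → ¬V) ∨ V)) ∨ ((W → (Y ↔ Z)) ∨ (X ∨ W))), ¬W  //  ¬¬(((X ↔ X) ∨ ((V → ¬V) ∨ V)) ∨ ((W → (Y ↔ Z)) ∨ (X ∨ W))), ¬¬W.
  branch 1 (add ¬(((X ↔ X) ∨ ((V → ¬V) ∨ V)) ∨ ((W → (Y ↔ Z)) ∨ (X ∨ W))), ¬W):
    ¬(((X ↔ X) ∨ ((V → ¬V) ∨ V)) ∨ ((W → (Y ↔ Z)) ∨ (X ∨ W))): α-rule — add ¬((X ↔ X) ∨ ((V → ¬V) ∨ V)), ¬((W → (Y ↔ Z)) ∨ (X ∨ W)).
    ¬((X ↔ X) ∨ ((V → ¬V) ∨ V)): α-rule — add ¬(X ↔ X), ¬((V → ¬V) ∨ V).
    ¬((W → (Y ↔ Z)) ∨ (X ∨ W)): α-rule — add ¬(W → (Y ↔ Z)), ¬(X ∨ W).
    ¬((V → ¬V) ∨ V): α-rule — add ¬(V → ¬V), ¬V.
    ¬(W → (Y ↔ Z)): α-rule — add W, ¬(Y ↔ Z).
    × closes — contains both W and ¬W.
  branch 2 (add ¬¬(((X ↔ X) ∨ ((V → ¬V) ∨ V)) ∨ ((W → (Y ↔ Z)) ∨ (X ∨ W))), ¬¬W):
    ¬¬(((X ↔ X) ∨ ((V → ¬V) ∨ V)) ∨ ((W → (Y ↔ Z)) ∨ (X ∨ W))): β-rule — branch into ((X ↔ X) ∨ ((V → ¬V) ∨ V))  //  ((W → (Y ↔ Z)) ∨ (X ∨ W)).
      branch 2.1 (add ((X ↔ X) ∨ ((V → ¬V) ∨ V))):
        ((X ↔ X) ∨ ((V → ¬V) ∨ V)): β-rule — branch into (X ↔ X)  //  ((V → ¬V) ∨ V).
          branch 2.1.1 (add (X ↔ X)):
            (X ↔ X): β-rule — branch into X, X  //  ¬X, ¬X.
              branch 2.1.1.1 (add X, X):
                ○ open, literals {W=true, X=true}.
              branch 2.1.1.2 (add ¬X, ¬X):
                ○ open, literals {W=true, X=false}.
          branch 2.1.2 (add ((V → ¬V) ∨ V)):
            ((V → ¬V) ∨ V): β-rule — branch into (V → ¬V)  //  V.
              branch 2.1.2.1 (add (V → ¬V)):
                (V → ¬V): β-rule — branch into ¬V  //  ¬V.
                  branch 2.1.2.1.1 (add ¬V):
                    ○ open, literals {V=false, W=true}.
                  branch 2.1.2.1.2 (add ¬V):
                    ○ open, literals {V=false, W=true}.
              branch 2.1.2.2 (add V):
                ○ open, literals {V=true, W=true}.
      branch 2.2 (add ((W → (Y ↔ Z)) ∨ (X ∨ W))):
        ((W → (Y ↔ Z)) ∨ (X ∨ W)): β-rule — branch into (W → (Y ↔ Z))  //  (X ∨ W).
          branch 2.2.1 (add (W → (Y ↔ Z))):
            (W → (Y ↔ Z)): β-rule — branch into ¬W  //  (Y ↔ Z).
              branch 2.2.1.1 (add ¬W):
                × closes — contains both W and ¬W.
              branch 2.2.1.2 (add (Y ↔ Z)):
                (Y ↔ Z): β-rule — branch into Y, Z  //  ¬Y, ¬Z.
                  branch 2.2.1.2.1 (add Y, Z):
                    ○ open, literals {W=true, Y=true, Z=true}.
                  branch 2.2.1.2.2 (add ¬Y, ¬Z):
                    ○ open, literals {W=true, Y=false, Z=false}.
          branch 2.2.2 (add (X ∨ W)):
            (X ∨ W): β-rule — branch into X  //  W.
              branch 2.2.2.1 (add X):
                ○ open, literals {W=true, X=true}.
              branch 2.2.2.2 (add W):
                ○ open, literals {W=true}.
2 branches closed, 9 open.
An open branch gives a satisfying assignment: W=true, X=true.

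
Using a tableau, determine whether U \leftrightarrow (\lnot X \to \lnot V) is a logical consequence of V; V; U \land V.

No

Initial set: {V; V; (U \land V); \lnot (U \leftrightarrow (\lnot X \to \lnot V))}.
(U \land V): α-rule — add U, V.
\lnot (U \leftrightarrow (\lnot X \to \lnot V)): β-rule — branch into U, \lnot (\lnot X \to \lnot V)  //  \lnot U, (\lnot X \to \lnot V).
  branch 1 (add U, \lnot (\lnot X \to \lnot V)):
    \lnot (\lnot X \to \lnot V): α-rule — add \lnot X, \lnot \lnot V.
    ○ open, literals {U=1, V=1, X=0}.
  branch 2 (add \lnot U, (\lnot X \to \lnot V)):
    × closes — contains both U and \lnot U.
1 branch closed, 1 open.
An open branch gives a countermodel: U=1, V=1, X=0 (unmentioned atoms arbitrary); the premises hold there but the conclusion fails.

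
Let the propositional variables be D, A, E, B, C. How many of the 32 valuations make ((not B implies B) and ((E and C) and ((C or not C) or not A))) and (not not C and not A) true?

2

Initial set: {(((not B implies B) and ((E and C) and ((C or not C) or not A))) and (not not C and not A))}.
(((not B implies B) and ((E and C) and ((C or not C) or not A))) and (not not C and not A)): α-rule — add ((not B implies B) and ((E and C) and ((C or not C) or not A))), (not not C and not A).
((not B implies B) and ((E and C) and ((C or not C) or not A))): α-rule — add (not B implies B), ((E and C) and ((C or not C) or not A)).
(not not C and not A): α-rule — add not not C, not A.
((E and C) and ((C or not C) or not A)): α-rule — add (E and C), ((C or not C) or not A).
not not C: drop double negation, giving C.
(E and C): α-rule — add E, C.
(not B implies B): β-rule — branch into not not B  //  B.
  branch 1 (add not not B):
    ((C or not C) or not A): β-rule — branch into (C or not C)  //  not A.
      branch 1.1 (add (C or not C)):
        (C or not C): β-rule — branch into C  //  not C.
          branch 1.1.1 (add C):
            ○ open, literals {A=0, B=1, C=1, E=1}.
          branch 1.1.2 (add not C):
            × closes — contains both C and not C.
      branch 1.2 (add not A):
        ○ open, literals {A=0, B=1, C=1, E=1}.
  branch 2 (add B):
    ((C or not C) or not A): β-rule — branch into (C or not C)  //  not A.
      branch 2.1 (add (C or not C)):
        (C or not C): β-rule — branch into C  //  not C.
          branch 2.1.1 (add C):
            ○ open, literals {A=0, B=1, C=1, E=1}.
          branch 2.1.2 (add not C):
            × closes — contains both C and not C.
      branch 2.2 (add not A):
        ○ open, literals {A=0, B=1, C=1, E=1}.
2 branches closed, 4 open.
Each open branch fixes some atoms; the unmentioned ones are free. Counting distinct full assignments: branch {A=0, B=1, C=1, E=1} (D) contributes 2 new; branch {A=0, B=1, C=1, E=1} (D) contributes 0 new; branch {A=0, B=1, C=1, E=1} (D) contributes 0 new; branch {A=0, B=1, C=1, E=1} (D) contributes 0 new. Total: 2.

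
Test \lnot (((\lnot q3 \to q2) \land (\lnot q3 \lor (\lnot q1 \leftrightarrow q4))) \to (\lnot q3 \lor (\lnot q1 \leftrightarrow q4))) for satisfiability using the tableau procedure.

Unsatisfiable

Initial set: {\lnot (((\lnot q3 \to q2) \land (\lnot q3 \lor (\lnot q1 \leftrightarrow q4))) \to (\lnot q3 \lor (\lnot q1 \leftrightarrow q4)))}.
\lnot (((\lnot q3 \to q2) \land (\lnot q3 \lor (\lnot q1 \leftrightarrow q4))) \to (\lnot q3 \lor (\lnot q1 \leftrightarrow q4))): α-rule — add ((\lnot q3 \to q2) \land (\lnot q3 \lor (\lnot q1 \leftrightarrow q4))), \lnot (\lnot q3 \lor (\lnot q1 \leftrightarrow q4)).
((\lnot q3 \to q2) \land (\lnot q3 \lor (\lnot q1 \leftrightarrow q4))): α-rule — add (\lnot q3 \to q2), (\lnot q3 \lor (\lnot q1 \leftrightarrow q4)).
\lnot (\lnot q3 \lor (\lnot q1 \leftrightarrow q4)): α-rule — add \lnot \lnot q3, \lnot (\lnot q1 \leftrightarrow q4).
(\lnot q3 \to q2): β-rule — branch into \lnot \lnot q3  //  q2.
  branch 1 (add \lnot \lnot q3):
    (\lnot q3 \lor (\lnot q1 \leftrightarrow q4)): β-rule — branch into \lnot q3  //  (\lnot q1 \leftrightarrow q4).
      branch 1.1 (add \lnot q3):
        × closes — contains both q3 and \lnot q3.
      branch 1.2 (add (\lnot q1 \leftrightarrow q4)):
        \lnot (\lnot q1 \leftrightarrow q4): β-rule — branch into \lnot q1, \lnot q4  //  \lnot \lnot q1, q4.
          branch 1.2.1 (add \lnot q1, \lnot q4):
            (\lnot q1 \leftrightarrow q4): β-rule — branch into \lnot q1, q4  //  \lnot \lnot q1, \lnot q4.
              branch 1.2.1.1 (add \lnot q1, q4):
                × closes — contains both q4 and \lnot q4.
              branch 1.2.1.2 (add \lnot \lnot q1, \lnot q4):
                × closes — contains both q1 and \lnot q1.
          branch 1.2.2 (add \lnot \lnot q1, q4):
            (\lnot q1 \leftrightarrow q4): β-rule — branch into \lnot q1, q4  //  \lnot \lnot q1, \lnot q4.
              branch 1.2.2.1 (add \lnot q1, q4):
                × closes — contains both q1 and \lnot q1.
              branch 1.2.2.2 (add \lnot \lnot q1, \lnot q4):
                × closes — contains both q4 and \lnot q4.
  branch 2 (add q2):
    (\lnot q3 \lor (\lnot q1 \leftrightarrow q4)): β-rule — branch into \lnot q3  //  (\lnot q1 \leftrightarrow q4).
      branch 2.1 (add \lnot q3):
        × closes — contains both q3 and \lnot q3.
      branch 2.2 (add (\lnot q1 \leftrightarrow q4)):
        \lnot (\lnot q1 \leftrightarrow q4): β-rule — branch into \lnot q1, \lnot q4  //  \lnot \lnot q1, q4.
          branch 2.2.1 (add \lnot q1, \lnot q4):
            (\lnot q1 \leftrightarrow q4): β-rule — branch into \lnot q1, q4  //  \lnot \lnot q1, \lnot q4.
              branch 2.2.1.1 (add \lnot q1, q4):
                × closes — contains both q4 and \lnot q4.
              branch 2.2.1.2 (add \lnot \lnot q1, \lnot q4):
                × closes — contains both q1 and \lnot q1.
          branch 2.2.2 (add \lnot \lnot q1, q4):
            (\lnot q1 \leftrightarrow q4): β-rule — branch into \lnot q1, q4  //  \lnot \lnot q1, \lnot q4.
              branch 2.2.2.1 (add \lnot q1, q4):
                × closes — contains both q1 and \lnot q1.
              branch 2.2.2.2 (add \lnot \lnot q1, \lnot q4):
                × closes — contains both q4 and \lnot q4.
All 10 branches close.
Every branch closed; the formula is unsatisfiable.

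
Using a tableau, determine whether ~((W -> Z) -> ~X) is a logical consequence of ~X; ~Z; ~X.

Initial set: {T ~X; T ~Z; T ~X; F ~((W -> Z) -> ~X)}.
F ~((W -> Z) -> ~X): β-rule — branch into F (W -> Z)  //  T ~X.
  branch 1 (add F (W -> Z)):
    F (W -> Z): α-rule — add T W, F Z.
    ○ open, literals {W=T, X=F, Z=F}.
  branch 2 (add T ~X):
    ○ open, literals {X=F, Z=F}.
0 branches closed, 2 open.
An open branch gives a countermodel: W=T, X=F, Z=F (unmentioned atoms arbitrary); the premises hold there but the conclusion fails.

No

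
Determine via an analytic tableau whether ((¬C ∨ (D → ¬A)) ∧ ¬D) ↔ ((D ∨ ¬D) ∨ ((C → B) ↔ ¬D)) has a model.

Initial set: {(((¬C ∨ (D → ¬A)) ∧ ¬D) ↔ ((D ∨ ¬D) ∨ ((C → B) ↔ ¬D)))}.
(((¬C ∨ (D → ¬A)) ∧ ¬D) ↔ ((D ∨ ¬D) ∨ ((C → B) ↔ ¬D))): β-rule — branch into ((¬C ∨ (D → ¬A)) ∧ ¬D), ((D ∨ ¬D) ∨ ((C → B) ↔ ¬D))  //  ¬((¬C ∨ (D → ¬A)) ∧ ¬D), ¬((D ∨ ¬D) ∨ ((C → B) ↔ ¬D)).
  branch 1 (add ((¬C ∨ (D → ¬A)) ∧ ¬D), ((D ∨ ¬D) ∨ ((C → B) ↔ ¬D))):
    ((¬C ∨ (D → ¬A)) ∧ ¬D): α-rule — add (¬C ∨ (D → ¬A)), ¬D.
    ((D ∨ ¬D) ∨ ((C → B) ↔ ¬D)): β-rule — branch into (D ∨ ¬D)  //  ((C → B) ↔ ¬D).
      branch 1.1 (add (D ∨ ¬D)):
        (¬C ∨ (D → ¬A)): β-rule — branch into ¬C  //  (D → ¬A).
          branch 1.1.1 (add ¬C):
            (D ∨ ¬D): β-rule — branch into D  //  ¬D.
              branch 1.1.1.1 (add D):
                × closes — contains both D and ¬D.
              branch 1.1.1.2 (add ¬D):
                ○ open, literals {C=0, D=0}.
          branch 1.1.2 (add (D → ¬A)):
            (D ∨ ¬D): β-rule — branch into D  //  ¬D.
              branch 1.1.2.1 (add D):
                × closes — contains both D and ¬D.
              branch 1.1.2.2 (add ¬D):
                (D → ¬A): β-rule — branch into ¬D  //  ¬A.
                  branch 1.1.2.2.1 (add ¬D):
                    ○ open, literals {D=0}.
                  branch 1.1.2.2.2 (add ¬A):
                    ○ open, literals {A=0, D=0}.
      branch 1.2 (add ((C → B) ↔ ¬D)):
        (¬C ∨ (D → ¬A)): β-rule — branch into ¬C  //  (D → ¬A).
          branch 1.2.1 (add ¬C):
            ((C → B) ↔ ¬D): β-rule — branch into (C → B), ¬D  //  ¬(C → B), ¬¬D.
              branch 1.2.1.1 (add (C → B), ¬D):
                (C → B): β-rule — branch into ¬C  //  B.
                  branch 1.2.1.1.1 (add ¬C):
                    ○ open, literals {C=0, D=0}.
                  branch 1.2.1.1.2 (add B):
                    ○ open, literals {B=1, C=0, D=0}.
              branch 1.2.1.2 (add ¬(C → B), ¬¬D):
                × closes — contains both D and ¬D.
          branch 1.2.2 (add (D → ¬A)):
            ((C → B) ↔ ¬D): β-rule — branch into (C → B), ¬D  //  ¬(C → B), ¬¬D.
              branch 1.2.2.1 (add (C → B), ¬D):
                (D → ¬A): β-rule — branch into ¬D  //  ¬A.
                  branch 1.2.2.1.1 (add ¬D):
                    (C → B): β-rule — branch into ¬C  //  B.
                      branch 1.2.2.1.1.1 (add ¬C):
                        ○ open, literals {C=0, D=0}.
                      branch 1.2.2.1.1.2 (add B):
                        ○ open, literals {B=1, D=0}.
                  branch 1.2.2.1.2 (add ¬A):
                    (C → B): β-rule — branch into ¬C  //  B.
                      branch 1.2.2.1.2.1 (add ¬C):
                        ○ open, literals {A=0, C=0, D=0}.
                      branch 1.2.2.1.2.2 (add B):
                        ○ open, literals {A=0, B=1, D=0}.
              branch 1.2.2.2 (add ¬(C → B), ¬¬D):
                × closes — contains both D and ¬D.
  branch 2 (add ¬((¬C ∨ (D → ¬A)) ∧ ¬D), ¬((D ∨ ¬D) ∨ ((C → B) ↔ ¬D))):
    ¬((D ∨ ¬D) ∨ ((C → B) ↔ ¬D)): α-rule — add ¬(D ∨ ¬D), ¬((C → B) ↔ ¬D).
    ¬(D ∨ ¬D): α-rule — add ¬D, ¬¬D.
    × closes — contains both D and ¬D.
5 branches closed, 9 open.
An open branch gives a satisfying assignment: C=0, D=0.

Satisfiable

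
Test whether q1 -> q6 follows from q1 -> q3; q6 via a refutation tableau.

Initial set: {(q1 -> q3); q6; !(q1 -> q6)}.
!(q1 -> q6): α-rule — add q1, !q6.
× closes — contains both q6 and !q6.
All 1 branch closes.
Every branch closed, so the premises entail the conclusion.

Yes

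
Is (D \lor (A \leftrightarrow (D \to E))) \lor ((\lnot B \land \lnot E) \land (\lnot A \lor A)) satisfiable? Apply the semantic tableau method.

Initial set: {((D \lor (A \leftrightarrow (D \to E))) \lor ((\lnot B \land \lnot E) \land (\lnot A \lor A)))}.
((D \lor (A \leftrightarrow (D \to E))) \lor ((\lnot B \land \lnot E) \land (\lnot A \lor A))): β-rule — branch into (D \lor (A \leftrightarrow (D \to E)))  //  ((\lnot B \land \lnot E) \land (\lnot A \lor A)).
  branch 1 (add (D \lor (A \leftrightarrow (D \to E)))):
    (D \lor (A \leftrightarrow (D \to E))): β-rule — branch into D  //  (A \leftrightarrow (D \to E)).
      branch 1.1 (add D):
        ○ open, literals {D=true}.
      branch 1.2 (add (A \leftrightarrow (D \to E))):
        (A \leftrightarrow (D \to E)): β-rule — branch into A, (D \to E)  //  \lnot A, \lnot (D \to E).
          branch 1.2.1 (add A, (D \to E)):
            (D \to E): β-rule — branch into \lnot D  //  E.
              branch 1.2.1.1 (add \lnot D):
                ○ open, literals {A=true, D=false}.
              branch 1.2.1.2 (add E):
                ○ open, literals {A=true, E=true}.
          branch 1.2.2 (add \lnot A, \lnot (D \to E)):
            \lnot (D \to E): α-rule — add D, \lnot E.
            ○ open, literals {A=false, D=true, E=false}.
  branch 2 (add ((\lnot B \land \lnot E) \land (\lnot A \lor A))):
    ((\lnot B \land \lnot E) \land (\lnot A \lor A)): α-rule — add (\lnot B \land \lnot E), (\lnot A \lor A).
    (\lnot B \land \lnot E): α-rule — add \lnot B, \lnot E.
    (\lnot A \lor A): β-rule — branch into \lnot A  //  A.
      branch 2.1 (add \lnot A):
        ○ open, literals {A=false, B=false, E=false}.
      branch 2.2 (add A):
        ○ open, literals {A=true, B=false, E=false}.
0 branches closed, 6 open.
An open branch gives a satisfying assignment: D=true.

Satisfiable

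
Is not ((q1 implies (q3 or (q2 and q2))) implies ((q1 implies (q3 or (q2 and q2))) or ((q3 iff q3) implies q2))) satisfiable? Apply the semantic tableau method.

Unsatisfiable

Initial set: {not ((q1 implies (q3 or (q2 and q2))) implies ((q1 implies (q3 or (q2 and q2))) or ((q3 iff q3) implies q2)))}.
not ((q1 implies (q3 or (q2 and q2))) implies ((q1 implies (q3 or (q2 and q2))) or ((q3 iff q3) implies q2))): α-rule — add (q1 implies (q3 or (q2 and q2))), not ((q1 implies (q3 or (q2 and q2))) or ((q3 iff q3) implies q2)).
not ((q1 implies (q3 or (q2 and q2))) or ((q3 iff q3) implies q2)): α-rule — add not (q1 implies (q3 or (q2 and q2))), not ((q3 iff q3) implies q2).
not (q1 implies (q3 or (q2 and q2))): α-rule — add q1, not (q3 or (q2 and q2)).
not ((q3 iff q3) implies q2): α-rule — add (q3 iff q3), not q2.
not (q3 or (q2 and q2)): α-rule — add not q3, not (q2 and q2).
(q1 implies (q3 or (q2 and q2))): β-rule — branch into not q1  //  (q3 or (q2 and q2)).
  branch 1 (add not q1):
    × closes — contains both q1 and not q1.
  branch 2 (add (q3 or (q2 and q2))):
    (q3 iff q3): β-rule — branch into q3, q3  //  not q3, not q3.
      branch 2.1 (add q3, q3):
        × closes — contains both q3 and not q3.
      branch 2.2 (add not q3, not q3):
        not (q2 and q2): β-rule — branch into not q2  //  not q2.
          branch 2.2.1 (add not q2):
            (q3 or (q2 and q2)): β-rule — branch into q3  //  (q2 and q2).
              branch 2.2.1.1 (add q3):
                × closes — contains both q3 and not q3.
              branch 2.2.1.2 (add (q2 and q2)):
                (q2 and q2): α-rule — add q2, q2.
                × closes — contains both q2 and not q2.
          branch 2.2.2 (add not q2):
            (q3 or (q2 and q2)): β-rule — branch into q3  //  (q2 and q2).
              branch 2.2.2.1 (add q3):
                × closes — contains both q3 and not q3.
              branch 2.2.2.2 (add (q2 and q2)):
                (q2 and q2): α-rule — add q2, q2.
                × closes — contains both q2 and not q2.
All 6 branches close.
Every branch closed; the formula is unsatisfiable.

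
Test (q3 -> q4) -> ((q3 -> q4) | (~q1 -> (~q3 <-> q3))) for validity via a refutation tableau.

Valid

Assume the negation and expand:
Initial set: {~((q3 -> q4) -> ((q3 -> q4) | (~q1 -> (~q3 <-> q3))))}.
~((q3 -> q4) -> ((q3 -> q4) | (~q1 -> (~q3 <-> q3)))): α-rule — add (q3 -> q4), ~((q3 -> q4) | (~q1 -> (~q3 <-> q3))).
~((q3 -> q4) | (~q1 -> (~q3 <-> q3))): α-rule — add ~(q3 -> q4), ~(~q1 -> (~q3 <-> q3)).
~(q3 -> q4): α-rule — add q3, ~q4.
~(~q1 -> (~q3 <-> q3)): α-rule — add ~q1, ~(~q3 <-> q3).
(q3 -> q4): β-rule — branch into ~q3  //  q4.
  branch 1 (add ~q3):
    × closes — contains both q3 and ~q3.
  branch 2 (add q4):
    × closes — contains both q4 and ~q4.
All 2 branches close.
Every branch closed, so the negation is unsatisfiable and the formula is valid.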